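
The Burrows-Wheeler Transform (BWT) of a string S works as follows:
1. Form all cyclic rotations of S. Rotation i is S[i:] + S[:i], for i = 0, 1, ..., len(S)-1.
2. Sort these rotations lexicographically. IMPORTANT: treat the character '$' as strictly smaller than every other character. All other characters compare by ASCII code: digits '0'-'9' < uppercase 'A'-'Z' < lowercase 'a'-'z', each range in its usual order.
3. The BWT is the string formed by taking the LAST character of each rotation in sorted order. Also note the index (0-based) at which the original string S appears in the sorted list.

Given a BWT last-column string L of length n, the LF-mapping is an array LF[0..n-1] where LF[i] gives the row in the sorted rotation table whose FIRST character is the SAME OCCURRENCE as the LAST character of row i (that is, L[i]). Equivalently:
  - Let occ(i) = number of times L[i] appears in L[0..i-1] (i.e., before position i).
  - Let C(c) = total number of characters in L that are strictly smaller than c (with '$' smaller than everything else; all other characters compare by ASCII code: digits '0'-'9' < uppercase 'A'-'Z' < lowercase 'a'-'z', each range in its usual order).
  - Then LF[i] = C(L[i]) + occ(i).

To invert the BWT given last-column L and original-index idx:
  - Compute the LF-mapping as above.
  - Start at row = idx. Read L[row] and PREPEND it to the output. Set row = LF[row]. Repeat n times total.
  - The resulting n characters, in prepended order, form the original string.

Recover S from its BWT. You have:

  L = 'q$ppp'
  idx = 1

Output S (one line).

LF mapping: 4 0 1 2 3
Walk LF starting at row 1, prepending L[row]:
  step 1: row=1, L[1]='$', prepend. Next row=LF[1]=0
  step 2: row=0, L[0]='q', prepend. Next row=LF[0]=4
  step 3: row=4, L[4]='p', prepend. Next row=LF[4]=3
  step 4: row=3, L[3]='p', prepend. Next row=LF[3]=2
  step 5: row=2, L[2]='p', prepend. Next row=LF[2]=1
Reversed output: pppq$

Answer: pppq$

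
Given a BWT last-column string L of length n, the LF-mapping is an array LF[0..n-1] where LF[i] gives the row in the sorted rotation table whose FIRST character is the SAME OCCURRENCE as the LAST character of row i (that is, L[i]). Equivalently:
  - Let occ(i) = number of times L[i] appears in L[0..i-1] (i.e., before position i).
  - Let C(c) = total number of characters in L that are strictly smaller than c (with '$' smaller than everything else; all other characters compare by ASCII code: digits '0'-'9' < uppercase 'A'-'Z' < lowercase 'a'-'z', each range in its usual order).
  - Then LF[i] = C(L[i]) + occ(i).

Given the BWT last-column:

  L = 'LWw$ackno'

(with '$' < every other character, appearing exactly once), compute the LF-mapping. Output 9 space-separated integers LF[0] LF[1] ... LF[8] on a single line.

Char counts: '$':1, 'L':1, 'W':1, 'a':1, 'c':1, 'k':1, 'n':1, 'o':1, 'w':1
C (first-col start): C('$')=0, C('L')=1, C('W')=2, C('a')=3, C('c')=4, C('k')=5, C('n')=6, C('o')=7, C('w')=8
L[0]='L': occ=0, LF[0]=C('L')+0=1+0=1
L[1]='W': occ=0, LF[1]=C('W')+0=2+0=2
L[2]='w': occ=0, LF[2]=C('w')+0=8+0=8
L[3]='$': occ=0, LF[3]=C('$')+0=0+0=0
L[4]='a': occ=0, LF[4]=C('a')+0=3+0=3
L[5]='c': occ=0, LF[5]=C('c')+0=4+0=4
L[6]='k': occ=0, LF[6]=C('k')+0=5+0=5
L[7]='n': occ=0, LF[7]=C('n')+0=6+0=6
L[8]='o': occ=0, LF[8]=C('o')+0=7+0=7

Answer: 1 2 8 0 3 4 5 6 7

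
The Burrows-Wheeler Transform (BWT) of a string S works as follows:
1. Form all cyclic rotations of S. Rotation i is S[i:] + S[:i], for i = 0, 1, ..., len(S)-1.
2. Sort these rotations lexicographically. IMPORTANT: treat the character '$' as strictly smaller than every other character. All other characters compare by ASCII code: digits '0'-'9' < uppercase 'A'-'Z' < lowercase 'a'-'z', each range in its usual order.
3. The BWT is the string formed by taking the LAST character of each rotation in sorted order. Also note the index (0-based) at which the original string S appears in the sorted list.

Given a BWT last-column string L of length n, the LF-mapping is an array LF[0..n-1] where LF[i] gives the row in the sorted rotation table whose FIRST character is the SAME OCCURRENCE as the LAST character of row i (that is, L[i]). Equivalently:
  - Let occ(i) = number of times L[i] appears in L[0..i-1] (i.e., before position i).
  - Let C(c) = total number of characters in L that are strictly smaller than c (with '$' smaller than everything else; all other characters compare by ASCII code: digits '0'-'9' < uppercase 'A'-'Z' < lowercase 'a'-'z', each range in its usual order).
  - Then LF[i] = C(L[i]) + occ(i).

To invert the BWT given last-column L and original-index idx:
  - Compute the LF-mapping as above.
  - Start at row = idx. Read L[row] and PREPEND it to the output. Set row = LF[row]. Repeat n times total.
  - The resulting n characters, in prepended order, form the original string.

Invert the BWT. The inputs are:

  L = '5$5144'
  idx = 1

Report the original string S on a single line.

LF mapping: 4 0 5 1 2 3
Walk LF starting at row 1, prepending L[row]:
  step 1: row=1, L[1]='$', prepend. Next row=LF[1]=0
  step 2: row=0, L[0]='5', prepend. Next row=LF[0]=4
  step 3: row=4, L[4]='4', prepend. Next row=LF[4]=2
  step 4: row=2, L[2]='5', prepend. Next row=LF[2]=5
  step 5: row=5, L[5]='4', prepend. Next row=LF[5]=3
  step 6: row=3, L[3]='1', prepend. Next row=LF[3]=1
Reversed output: 14545$

Answer: 14545$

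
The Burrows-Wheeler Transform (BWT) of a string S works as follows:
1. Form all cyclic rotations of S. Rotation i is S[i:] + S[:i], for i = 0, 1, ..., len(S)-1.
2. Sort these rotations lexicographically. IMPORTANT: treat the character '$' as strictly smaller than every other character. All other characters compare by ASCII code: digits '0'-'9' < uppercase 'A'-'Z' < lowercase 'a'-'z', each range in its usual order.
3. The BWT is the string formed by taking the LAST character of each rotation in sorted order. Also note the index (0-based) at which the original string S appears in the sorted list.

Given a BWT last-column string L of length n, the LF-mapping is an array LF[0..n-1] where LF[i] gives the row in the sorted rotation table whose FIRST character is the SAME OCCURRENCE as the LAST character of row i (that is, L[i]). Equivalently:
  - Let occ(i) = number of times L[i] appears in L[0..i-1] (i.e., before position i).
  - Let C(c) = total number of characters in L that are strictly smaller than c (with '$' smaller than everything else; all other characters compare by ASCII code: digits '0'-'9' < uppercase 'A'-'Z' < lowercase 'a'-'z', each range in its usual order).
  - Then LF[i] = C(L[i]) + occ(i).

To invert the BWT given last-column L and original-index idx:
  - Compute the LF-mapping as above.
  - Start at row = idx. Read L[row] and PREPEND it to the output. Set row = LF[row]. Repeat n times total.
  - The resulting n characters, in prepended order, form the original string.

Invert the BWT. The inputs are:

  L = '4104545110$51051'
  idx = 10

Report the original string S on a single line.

LF mapping: 9 4 1 10 12 11 13 5 6 2 0 14 7 3 15 8
Walk LF starting at row 10, prepending L[row]:
  step 1: row=10, L[10]='$', prepend. Next row=LF[10]=0
  step 2: row=0, L[0]='4', prepend. Next row=LF[0]=9
  step 3: row=9, L[9]='0', prepend. Next row=LF[9]=2
  step 4: row=2, L[2]='0', prepend. Next row=LF[2]=1
  step 5: row=1, L[1]='1', prepend. Next row=LF[1]=4
  step 6: row=4, L[4]='5', prepend. Next row=LF[4]=12
  step 7: row=12, L[12]='1', prepend. Next row=LF[12]=7
  step 8: row=7, L[7]='1', prepend. Next row=LF[7]=5
  step 9: row=5, L[5]='4', prepend. Next row=LF[5]=11
  step 10: row=11, L[11]='5', prepend. Next row=LF[11]=14
  step 11: row=14, L[14]='5', prepend. Next row=LF[14]=15
  step 12: row=15, L[15]='1', prepend. Next row=LF[15]=8
  step 13: row=8, L[8]='1', prepend. Next row=LF[8]=6
  step 14: row=6, L[6]='5', prepend. Next row=LF[6]=13
  step 15: row=13, L[13]='0', prepend. Next row=LF[13]=3
  step 16: row=3, L[3]='4', prepend. Next row=LF[3]=10
Reversed output: 405115541151004$

Answer: 405115541151004$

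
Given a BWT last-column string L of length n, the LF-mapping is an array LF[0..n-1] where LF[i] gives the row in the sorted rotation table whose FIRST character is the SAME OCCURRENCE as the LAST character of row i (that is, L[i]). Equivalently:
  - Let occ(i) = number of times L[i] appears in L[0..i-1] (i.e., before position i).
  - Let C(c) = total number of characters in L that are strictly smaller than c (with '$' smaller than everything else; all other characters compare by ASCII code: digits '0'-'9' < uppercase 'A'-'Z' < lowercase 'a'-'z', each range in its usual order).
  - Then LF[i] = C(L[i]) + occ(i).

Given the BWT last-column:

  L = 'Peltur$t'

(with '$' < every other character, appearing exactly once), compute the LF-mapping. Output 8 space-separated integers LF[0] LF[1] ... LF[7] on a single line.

Answer: 1 2 3 5 7 4 0 6

Derivation:
Char counts: '$':1, 'P':1, 'e':1, 'l':1, 'r':1, 't':2, 'u':1
C (first-col start): C('$')=0, C('P')=1, C('e')=2, C('l')=3, C('r')=4, C('t')=5, C('u')=7
L[0]='P': occ=0, LF[0]=C('P')+0=1+0=1
L[1]='e': occ=0, LF[1]=C('e')+0=2+0=2
L[2]='l': occ=0, LF[2]=C('l')+0=3+0=3
L[3]='t': occ=0, LF[3]=C('t')+0=5+0=5
L[4]='u': occ=0, LF[4]=C('u')+0=7+0=7
L[5]='r': occ=0, LF[5]=C('r')+0=4+0=4
L[6]='$': occ=0, LF[6]=C('$')+0=0+0=0
L[7]='t': occ=1, LF[7]=C('t')+1=5+1=6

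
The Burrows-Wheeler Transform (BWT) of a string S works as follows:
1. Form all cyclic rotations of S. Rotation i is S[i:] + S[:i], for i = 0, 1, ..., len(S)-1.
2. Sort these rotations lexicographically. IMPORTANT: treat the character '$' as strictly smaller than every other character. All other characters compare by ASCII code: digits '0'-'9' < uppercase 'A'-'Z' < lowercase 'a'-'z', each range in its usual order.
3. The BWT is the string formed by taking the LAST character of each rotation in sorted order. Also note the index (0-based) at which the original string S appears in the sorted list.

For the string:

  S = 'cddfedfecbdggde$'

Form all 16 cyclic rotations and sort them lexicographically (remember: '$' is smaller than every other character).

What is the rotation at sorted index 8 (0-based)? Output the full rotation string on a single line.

All 16 rotations (rotation i = S[i:]+S[:i]):
  rot[0] = cddfedfecbdggde$
  rot[1] = ddfedfecbdggde$c
  rot[2] = dfedfecbdggde$cd
  rot[3] = fedfecbdggde$cdd
  rot[4] = edfecbdggde$cddf
  rot[5] = dfecbdggde$cddfe
  rot[6] = fecbdggde$cddfed
  rot[7] = ecbdggde$cddfedf
  rot[8] = cbdggde$cddfedfe
  rot[9] = bdggde$cddfedfec
  rot[10] = dggde$cddfedfecb
  rot[11] = ggde$cddfedfecbd
  rot[12] = gde$cddfedfecbdg
  rot[13] = de$cddfedfecbdgg
  rot[14] = e$cddfedfecbdggd
  rot[15] = $cddfedfecbdggde
Sorted (with $ < everything):
  sorted[0] = $cddfedfecbdggde
  sorted[1] = bdggde$cddfedfec
  sorted[2] = cbdggde$cddfedfe
  sorted[3] = cddfedfecbdggde$
  sorted[4] = ddfedfecbdggde$c
  sorted[5] = de$cddfedfecbdgg
  sorted[6] = dfecbdggde$cddfe
  sorted[7] = dfedfecbdggde$cd
  sorted[8] = dggde$cddfedfecb
  sorted[9] = e$cddfedfecbdggd
  sorted[10] = ecbdggde$cddfedf
  sorted[11] = edfecbdggde$cddf
  sorted[12] = fecbdggde$cddfed
  sorted[13] = fedfecbdggde$cdd
  sorted[14] = gde$cddfedfecbdg
  sorted[15] = ggde$cddfedfecbd
sorted[8] = dggde$cddfedfecb

Answer: dggde$cddfedfecb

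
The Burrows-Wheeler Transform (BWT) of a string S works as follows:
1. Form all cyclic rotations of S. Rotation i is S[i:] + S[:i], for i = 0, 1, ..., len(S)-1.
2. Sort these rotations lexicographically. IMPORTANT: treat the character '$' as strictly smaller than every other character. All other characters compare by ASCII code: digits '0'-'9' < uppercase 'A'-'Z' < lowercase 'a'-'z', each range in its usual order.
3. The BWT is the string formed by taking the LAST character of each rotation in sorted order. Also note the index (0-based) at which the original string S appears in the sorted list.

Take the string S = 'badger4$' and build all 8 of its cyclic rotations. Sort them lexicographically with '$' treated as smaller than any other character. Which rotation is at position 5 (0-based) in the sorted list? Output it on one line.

Answer: er4$badg

Derivation:
All 8 rotations (rotation i = S[i:]+S[:i]):
  rot[0] = badger4$
  rot[1] = adger4$b
  rot[2] = dger4$ba
  rot[3] = ger4$bad
  rot[4] = er4$badg
  rot[5] = r4$badge
  rot[6] = 4$badger
  rot[7] = $badger4
Sorted (with $ < everything):
  sorted[0] = $badger4
  sorted[1] = 4$badger
  sorted[2] = adger4$b
  sorted[3] = badger4$
  sorted[4] = dger4$ba
  sorted[5] = er4$badg
  sorted[6] = ger4$bad
  sorted[7] = r4$badge
sorted[5] = er4$badg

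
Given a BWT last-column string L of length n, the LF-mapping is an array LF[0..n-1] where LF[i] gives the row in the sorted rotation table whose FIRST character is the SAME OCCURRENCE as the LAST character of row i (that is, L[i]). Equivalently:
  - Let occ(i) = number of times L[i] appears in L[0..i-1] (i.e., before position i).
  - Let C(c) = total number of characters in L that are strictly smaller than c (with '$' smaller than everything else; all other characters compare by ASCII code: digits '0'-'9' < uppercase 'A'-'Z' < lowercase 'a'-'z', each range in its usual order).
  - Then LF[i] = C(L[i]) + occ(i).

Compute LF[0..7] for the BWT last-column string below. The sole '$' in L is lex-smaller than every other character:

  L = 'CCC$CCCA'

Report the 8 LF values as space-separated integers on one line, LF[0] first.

Answer: 2 3 4 0 5 6 7 1

Derivation:
Char counts: '$':1, 'A':1, 'C':6
C (first-col start): C('$')=0, C('A')=1, C('C')=2
L[0]='C': occ=0, LF[0]=C('C')+0=2+0=2
L[1]='C': occ=1, LF[1]=C('C')+1=2+1=3
L[2]='C': occ=2, LF[2]=C('C')+2=2+2=4
L[3]='$': occ=0, LF[3]=C('$')+0=0+0=0
L[4]='C': occ=3, LF[4]=C('C')+3=2+3=5
L[5]='C': occ=4, LF[5]=C('C')+4=2+4=6
L[6]='C': occ=5, LF[6]=C('C')+5=2+5=7
L[7]='A': occ=0, LF[7]=C('A')+0=1+0=1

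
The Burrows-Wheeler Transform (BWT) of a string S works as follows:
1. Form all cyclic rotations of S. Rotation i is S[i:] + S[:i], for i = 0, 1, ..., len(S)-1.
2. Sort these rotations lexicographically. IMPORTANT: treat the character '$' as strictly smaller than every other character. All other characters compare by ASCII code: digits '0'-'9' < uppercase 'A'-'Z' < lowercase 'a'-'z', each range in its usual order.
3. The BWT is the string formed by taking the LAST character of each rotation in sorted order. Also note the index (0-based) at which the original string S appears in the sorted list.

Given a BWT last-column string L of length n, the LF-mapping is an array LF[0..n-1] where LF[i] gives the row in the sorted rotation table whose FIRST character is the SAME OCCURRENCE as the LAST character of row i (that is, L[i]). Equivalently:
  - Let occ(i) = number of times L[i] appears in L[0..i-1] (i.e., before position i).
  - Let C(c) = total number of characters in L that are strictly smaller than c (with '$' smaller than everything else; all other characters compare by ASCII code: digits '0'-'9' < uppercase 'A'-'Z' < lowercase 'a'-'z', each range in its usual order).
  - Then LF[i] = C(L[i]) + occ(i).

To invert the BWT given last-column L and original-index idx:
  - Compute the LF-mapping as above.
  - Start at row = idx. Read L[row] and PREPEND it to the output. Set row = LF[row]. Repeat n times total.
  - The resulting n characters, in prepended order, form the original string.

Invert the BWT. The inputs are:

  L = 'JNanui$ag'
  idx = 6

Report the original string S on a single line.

LF mapping: 1 2 3 7 8 6 0 4 5
Walk LF starting at row 6, prepending L[row]:
  step 1: row=6, L[6]='$', prepend. Next row=LF[6]=0
  step 2: row=0, L[0]='J', prepend. Next row=LF[0]=1
  step 3: row=1, L[1]='N', prepend. Next row=LF[1]=2
  step 4: row=2, L[2]='a', prepend. Next row=LF[2]=3
  step 5: row=3, L[3]='n', prepend. Next row=LF[3]=7
  step 6: row=7, L[7]='a', prepend. Next row=LF[7]=4
  step 7: row=4, L[4]='u', prepend. Next row=LF[4]=8
  step 8: row=8, L[8]='g', prepend. Next row=LF[8]=5
  step 9: row=5, L[5]='i', prepend. Next row=LF[5]=6
Reversed output: iguanaNJ$

Answer: iguanaNJ$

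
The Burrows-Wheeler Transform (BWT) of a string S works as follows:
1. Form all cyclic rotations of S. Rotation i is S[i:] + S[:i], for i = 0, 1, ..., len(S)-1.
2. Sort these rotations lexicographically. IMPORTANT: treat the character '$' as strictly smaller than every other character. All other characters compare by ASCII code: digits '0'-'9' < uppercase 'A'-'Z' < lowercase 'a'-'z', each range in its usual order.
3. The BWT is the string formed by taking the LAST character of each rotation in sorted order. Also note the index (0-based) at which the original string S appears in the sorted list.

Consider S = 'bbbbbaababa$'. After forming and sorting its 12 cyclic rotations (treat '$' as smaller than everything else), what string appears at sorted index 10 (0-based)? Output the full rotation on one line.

All 12 rotations (rotation i = S[i:]+S[:i]):
  rot[0] = bbbbbaababa$
  rot[1] = bbbbaababa$b
  rot[2] = bbbaababa$bb
  rot[3] = bbaababa$bbb
  rot[4] = baababa$bbbb
  rot[5] = aababa$bbbbb
  rot[6] = ababa$bbbbba
  rot[7] = baba$bbbbbaa
  rot[8] = aba$bbbbbaab
  rot[9] = ba$bbbbbaaba
  rot[10] = a$bbbbbaabab
  rot[11] = $bbbbbaababa
Sorted (with $ < everything):
  sorted[0] = $bbbbbaababa
  sorted[1] = a$bbbbbaabab
  sorted[2] = aababa$bbbbb
  sorted[3] = aba$bbbbbaab
  sorted[4] = ababa$bbbbba
  sorted[5] = ba$bbbbbaaba
  sorted[6] = baababa$bbbb
  sorted[7] = baba$bbbbbaa
  sorted[8] = bbaababa$bbb
  sorted[9] = bbbaababa$bb
  sorted[10] = bbbbaababa$b
  sorted[11] = bbbbbaababa$
sorted[10] = bbbbaababa$b

Answer: bbbbaababa$b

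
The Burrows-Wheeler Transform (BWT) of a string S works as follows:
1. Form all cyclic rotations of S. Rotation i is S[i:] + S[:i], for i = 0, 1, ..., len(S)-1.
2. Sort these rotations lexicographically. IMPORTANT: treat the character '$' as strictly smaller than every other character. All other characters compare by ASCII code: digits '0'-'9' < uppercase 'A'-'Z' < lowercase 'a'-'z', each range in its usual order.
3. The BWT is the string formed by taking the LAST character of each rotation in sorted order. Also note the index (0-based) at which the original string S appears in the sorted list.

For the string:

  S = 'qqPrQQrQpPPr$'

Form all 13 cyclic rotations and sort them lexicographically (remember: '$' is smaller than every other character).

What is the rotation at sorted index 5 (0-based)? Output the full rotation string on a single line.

Answer: QpPPr$qqPrQQr

Derivation:
All 13 rotations (rotation i = S[i:]+S[:i]):
  rot[0] = qqPrQQrQpPPr$
  rot[1] = qPrQQrQpPPr$q
  rot[2] = PrQQrQpPPr$qq
  rot[3] = rQQrQpPPr$qqP
  rot[4] = QQrQpPPr$qqPr
  rot[5] = QrQpPPr$qqPrQ
  rot[6] = rQpPPr$qqPrQQ
  rot[7] = QpPPr$qqPrQQr
  rot[8] = pPPr$qqPrQQrQ
  rot[9] = PPr$qqPrQQrQp
  rot[10] = Pr$qqPrQQrQpP
  rot[11] = r$qqPrQQrQpPP
  rot[12] = $qqPrQQrQpPPr
Sorted (with $ < everything):
  sorted[0] = $qqPrQQrQpPPr
  sorted[1] = PPr$qqPrQQrQp
  sorted[2] = Pr$qqPrQQrQpP
  sorted[3] = PrQQrQpPPr$qq
  sorted[4] = QQrQpPPr$qqPr
  sorted[5] = QpPPr$qqPrQQr
  sorted[6] = QrQpPPr$qqPrQ
  sorted[7] = pPPr$qqPrQQrQ
  sorted[8] = qPrQQrQpPPr$q
  sorted[9] = qqPrQQrQpPPr$
  sorted[10] = r$qqPrQQrQpPP
  sorted[11] = rQQrQpPPr$qqP
  sorted[12] = rQpPPr$qqPrQQ
sorted[5] = QpPPr$qqPrQQr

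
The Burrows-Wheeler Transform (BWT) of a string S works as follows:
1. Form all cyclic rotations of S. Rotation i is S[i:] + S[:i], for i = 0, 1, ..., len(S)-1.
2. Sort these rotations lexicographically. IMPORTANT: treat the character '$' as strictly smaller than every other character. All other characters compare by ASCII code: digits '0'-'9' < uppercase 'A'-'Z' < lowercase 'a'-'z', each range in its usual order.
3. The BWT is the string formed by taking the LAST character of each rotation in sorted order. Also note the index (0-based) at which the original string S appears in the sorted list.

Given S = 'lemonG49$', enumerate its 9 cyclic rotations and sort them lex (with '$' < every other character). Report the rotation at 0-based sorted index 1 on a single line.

All 9 rotations (rotation i = S[i:]+S[:i]):
  rot[0] = lemonG49$
  rot[1] = emonG49$l
  rot[2] = monG49$le
  rot[3] = onG49$lem
  rot[4] = nG49$lemo
  rot[5] = G49$lemon
  rot[6] = 49$lemonG
  rot[7] = 9$lemonG4
  rot[8] = $lemonG49
Sorted (with $ < everything):
  sorted[0] = $lemonG49
  sorted[1] = 49$lemonG
  sorted[2] = 9$lemonG4
  sorted[3] = G49$lemon
  sorted[4] = emonG49$l
  sorted[5] = lemonG49$
  sorted[6] = monG49$le
  sorted[7] = nG49$lemo
  sorted[8] = onG49$lem
sorted[1] = 49$lemonG

Answer: 49$lemonG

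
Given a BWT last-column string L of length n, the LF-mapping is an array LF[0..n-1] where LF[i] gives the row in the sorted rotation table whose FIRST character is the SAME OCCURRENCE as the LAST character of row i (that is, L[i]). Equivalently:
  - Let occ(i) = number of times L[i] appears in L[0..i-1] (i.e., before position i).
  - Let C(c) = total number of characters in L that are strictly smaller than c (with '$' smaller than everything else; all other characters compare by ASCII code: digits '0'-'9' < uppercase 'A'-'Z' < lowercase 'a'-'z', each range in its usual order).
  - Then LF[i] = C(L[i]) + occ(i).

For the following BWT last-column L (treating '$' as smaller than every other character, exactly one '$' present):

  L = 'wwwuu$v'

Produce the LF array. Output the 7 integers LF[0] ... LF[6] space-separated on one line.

Char counts: '$':1, 'u':2, 'v':1, 'w':3
C (first-col start): C('$')=0, C('u')=1, C('v')=3, C('w')=4
L[0]='w': occ=0, LF[0]=C('w')+0=4+0=4
L[1]='w': occ=1, LF[1]=C('w')+1=4+1=5
L[2]='w': occ=2, LF[2]=C('w')+2=4+2=6
L[3]='u': occ=0, LF[3]=C('u')+0=1+0=1
L[4]='u': occ=1, LF[4]=C('u')+1=1+1=2
L[5]='$': occ=0, LF[5]=C('$')+0=0+0=0
L[6]='v': occ=0, LF[6]=C('v')+0=3+0=3

Answer: 4 5 6 1 2 0 3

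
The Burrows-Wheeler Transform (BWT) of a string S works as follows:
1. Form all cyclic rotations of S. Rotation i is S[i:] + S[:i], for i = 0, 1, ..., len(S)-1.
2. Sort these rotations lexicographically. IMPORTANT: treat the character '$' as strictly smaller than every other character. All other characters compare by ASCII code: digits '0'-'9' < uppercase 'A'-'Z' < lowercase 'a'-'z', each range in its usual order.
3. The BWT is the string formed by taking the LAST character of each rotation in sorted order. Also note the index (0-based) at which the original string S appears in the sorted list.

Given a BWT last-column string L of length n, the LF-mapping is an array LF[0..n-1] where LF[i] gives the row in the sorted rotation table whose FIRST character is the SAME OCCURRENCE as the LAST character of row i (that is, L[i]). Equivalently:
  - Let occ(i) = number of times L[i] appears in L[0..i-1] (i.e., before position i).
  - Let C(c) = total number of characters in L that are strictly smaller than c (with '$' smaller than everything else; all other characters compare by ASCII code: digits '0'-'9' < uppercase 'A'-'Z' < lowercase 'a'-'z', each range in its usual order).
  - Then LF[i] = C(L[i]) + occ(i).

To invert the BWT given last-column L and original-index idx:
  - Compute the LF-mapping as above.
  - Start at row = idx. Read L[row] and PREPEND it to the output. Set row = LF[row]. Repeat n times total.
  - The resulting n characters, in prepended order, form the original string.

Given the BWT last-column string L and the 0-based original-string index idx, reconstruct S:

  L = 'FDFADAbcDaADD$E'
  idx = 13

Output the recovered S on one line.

LF mapping: 10 4 11 1 5 2 13 14 6 12 3 7 8 0 9
Walk LF starting at row 13, prepending L[row]:
  step 1: row=13, L[13]='$', prepend. Next row=LF[13]=0
  step 2: row=0, L[0]='F', prepend. Next row=LF[0]=10
  step 3: row=10, L[10]='A', prepend. Next row=LF[10]=3
  step 4: row=3, L[3]='A', prepend. Next row=LF[3]=1
  step 5: row=1, L[1]='D', prepend. Next row=LF[1]=4
  step 6: row=4, L[4]='D', prepend. Next row=LF[4]=5
  step 7: row=5, L[5]='A', prepend. Next row=LF[5]=2
  step 8: row=2, L[2]='F', prepend. Next row=LF[2]=11
  step 9: row=11, L[11]='D', prepend. Next row=LF[11]=7
  step 10: row=7, L[7]='c', prepend. Next row=LF[7]=14
  step 11: row=14, L[14]='E', prepend. Next row=LF[14]=9
  step 12: row=9, L[9]='a', prepend. Next row=LF[9]=12
  step 13: row=12, L[12]='D', prepend. Next row=LF[12]=8
  step 14: row=8, L[8]='D', prepend. Next row=LF[8]=6
  step 15: row=6, L[6]='b', prepend. Next row=LF[6]=13
Reversed output: bDDaEcDFADDAAF$

Answer: bDDaEcDFADDAAF$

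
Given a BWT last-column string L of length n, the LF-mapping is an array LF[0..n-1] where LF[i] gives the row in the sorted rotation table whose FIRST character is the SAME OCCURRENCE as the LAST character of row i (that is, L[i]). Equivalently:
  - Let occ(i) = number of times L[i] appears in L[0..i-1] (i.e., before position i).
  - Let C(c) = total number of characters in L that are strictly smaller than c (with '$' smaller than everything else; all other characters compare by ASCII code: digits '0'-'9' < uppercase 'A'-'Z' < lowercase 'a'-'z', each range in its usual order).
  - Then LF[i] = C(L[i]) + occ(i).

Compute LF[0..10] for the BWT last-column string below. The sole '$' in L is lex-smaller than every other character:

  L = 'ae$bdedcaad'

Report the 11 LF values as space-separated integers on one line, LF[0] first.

Answer: 1 9 0 4 6 10 7 5 2 3 8

Derivation:
Char counts: '$':1, 'a':3, 'b':1, 'c':1, 'd':3, 'e':2
C (first-col start): C('$')=0, C('a')=1, C('b')=4, C('c')=5, C('d')=6, C('e')=9
L[0]='a': occ=0, LF[0]=C('a')+0=1+0=1
L[1]='e': occ=0, LF[1]=C('e')+0=9+0=9
L[2]='$': occ=0, LF[2]=C('$')+0=0+0=0
L[3]='b': occ=0, LF[3]=C('b')+0=4+0=4
L[4]='d': occ=0, LF[4]=C('d')+0=6+0=6
L[5]='e': occ=1, LF[5]=C('e')+1=9+1=10
L[6]='d': occ=1, LF[6]=C('d')+1=6+1=7
L[7]='c': occ=0, LF[7]=C('c')+0=5+0=5
L[8]='a': occ=1, LF[8]=C('a')+1=1+1=2
L[9]='a': occ=2, LF[9]=C('a')+2=1+2=3
L[10]='d': occ=2, LF[10]=C('d')+2=6+2=8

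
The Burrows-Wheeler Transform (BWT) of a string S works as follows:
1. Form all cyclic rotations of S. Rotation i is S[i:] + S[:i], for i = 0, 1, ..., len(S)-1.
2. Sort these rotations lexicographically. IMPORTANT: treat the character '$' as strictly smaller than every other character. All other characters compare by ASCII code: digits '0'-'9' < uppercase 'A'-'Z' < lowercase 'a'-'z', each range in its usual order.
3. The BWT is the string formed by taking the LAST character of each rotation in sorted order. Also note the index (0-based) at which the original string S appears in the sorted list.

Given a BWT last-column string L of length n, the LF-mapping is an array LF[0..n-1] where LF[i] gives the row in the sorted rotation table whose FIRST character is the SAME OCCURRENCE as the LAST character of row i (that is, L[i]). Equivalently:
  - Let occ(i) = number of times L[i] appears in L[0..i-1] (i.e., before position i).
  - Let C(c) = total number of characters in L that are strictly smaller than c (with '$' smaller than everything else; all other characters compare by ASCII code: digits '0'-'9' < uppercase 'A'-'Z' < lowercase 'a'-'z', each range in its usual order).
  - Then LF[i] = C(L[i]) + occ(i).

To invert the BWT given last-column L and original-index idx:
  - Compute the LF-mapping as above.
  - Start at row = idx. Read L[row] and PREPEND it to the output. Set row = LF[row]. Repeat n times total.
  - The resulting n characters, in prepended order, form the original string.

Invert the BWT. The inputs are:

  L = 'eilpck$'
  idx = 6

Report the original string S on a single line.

Answer: pickle$

Derivation:
LF mapping: 2 3 5 6 1 4 0
Walk LF starting at row 6, prepending L[row]:
  step 1: row=6, L[6]='$', prepend. Next row=LF[6]=0
  step 2: row=0, L[0]='e', prepend. Next row=LF[0]=2
  step 3: row=2, L[2]='l', prepend. Next row=LF[2]=5
  step 4: row=5, L[5]='k', prepend. Next row=LF[5]=4
  step 5: row=4, L[4]='c', prepend. Next row=LF[4]=1
  step 6: row=1, L[1]='i', prepend. Next row=LF[1]=3
  step 7: row=3, L[3]='p', prepend. Next row=LF[3]=6
Reversed output: pickle$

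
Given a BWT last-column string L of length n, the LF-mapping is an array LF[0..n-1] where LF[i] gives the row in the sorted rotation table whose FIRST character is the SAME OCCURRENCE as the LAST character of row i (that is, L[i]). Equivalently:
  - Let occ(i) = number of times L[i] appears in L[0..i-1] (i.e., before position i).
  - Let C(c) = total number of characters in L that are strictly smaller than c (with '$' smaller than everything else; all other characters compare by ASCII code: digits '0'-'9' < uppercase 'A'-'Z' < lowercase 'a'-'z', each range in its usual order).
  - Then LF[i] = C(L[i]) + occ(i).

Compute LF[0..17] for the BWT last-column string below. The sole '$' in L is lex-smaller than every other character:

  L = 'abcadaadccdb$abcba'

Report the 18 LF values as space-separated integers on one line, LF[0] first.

Answer: 1 7 11 2 15 3 4 16 12 13 17 8 0 5 9 14 10 6

Derivation:
Char counts: '$':1, 'a':6, 'b':4, 'c':4, 'd':3
C (first-col start): C('$')=0, C('a')=1, C('b')=7, C('c')=11, C('d')=15
L[0]='a': occ=0, LF[0]=C('a')+0=1+0=1
L[1]='b': occ=0, LF[1]=C('b')+0=7+0=7
L[2]='c': occ=0, LF[2]=C('c')+0=11+0=11
L[3]='a': occ=1, LF[3]=C('a')+1=1+1=2
L[4]='d': occ=0, LF[4]=C('d')+0=15+0=15
L[5]='a': occ=2, LF[5]=C('a')+2=1+2=3
L[6]='a': occ=3, LF[6]=C('a')+3=1+3=4
L[7]='d': occ=1, LF[7]=C('d')+1=15+1=16
L[8]='c': occ=1, LF[8]=C('c')+1=11+1=12
L[9]='c': occ=2, LF[9]=C('c')+2=11+2=13
L[10]='d': occ=2, LF[10]=C('d')+2=15+2=17
L[11]='b': occ=1, LF[11]=C('b')+1=7+1=8
L[12]='$': occ=0, LF[12]=C('$')+0=0+0=0
L[13]='a': occ=4, LF[13]=C('a')+4=1+4=5
L[14]='b': occ=2, LF[14]=C('b')+2=7+2=9
L[15]='c': occ=3, LF[15]=C('c')+3=11+3=14
L[16]='b': occ=3, LF[16]=C('b')+3=7+3=10
L[17]='a': occ=5, LF[17]=C('a')+5=1+5=6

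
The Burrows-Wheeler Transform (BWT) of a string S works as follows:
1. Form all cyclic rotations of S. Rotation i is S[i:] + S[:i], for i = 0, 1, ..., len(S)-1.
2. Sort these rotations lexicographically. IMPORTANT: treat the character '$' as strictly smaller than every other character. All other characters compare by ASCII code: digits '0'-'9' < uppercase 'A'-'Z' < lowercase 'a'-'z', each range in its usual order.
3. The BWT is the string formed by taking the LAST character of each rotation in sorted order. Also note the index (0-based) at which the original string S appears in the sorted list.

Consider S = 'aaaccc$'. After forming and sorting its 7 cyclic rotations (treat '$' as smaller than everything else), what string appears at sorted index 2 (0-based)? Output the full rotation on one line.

Answer: aaccc$a

Derivation:
All 7 rotations (rotation i = S[i:]+S[:i]):
  rot[0] = aaaccc$
  rot[1] = aaccc$a
  rot[2] = accc$aa
  rot[3] = ccc$aaa
  rot[4] = cc$aaac
  rot[5] = c$aaacc
  rot[6] = $aaaccc
Sorted (with $ < everything):
  sorted[0] = $aaaccc
  sorted[1] = aaaccc$
  sorted[2] = aaccc$a
  sorted[3] = accc$aa
  sorted[4] = c$aaacc
  sorted[5] = cc$aaac
  sorted[6] = ccc$aaa
sorted[2] = aaccc$a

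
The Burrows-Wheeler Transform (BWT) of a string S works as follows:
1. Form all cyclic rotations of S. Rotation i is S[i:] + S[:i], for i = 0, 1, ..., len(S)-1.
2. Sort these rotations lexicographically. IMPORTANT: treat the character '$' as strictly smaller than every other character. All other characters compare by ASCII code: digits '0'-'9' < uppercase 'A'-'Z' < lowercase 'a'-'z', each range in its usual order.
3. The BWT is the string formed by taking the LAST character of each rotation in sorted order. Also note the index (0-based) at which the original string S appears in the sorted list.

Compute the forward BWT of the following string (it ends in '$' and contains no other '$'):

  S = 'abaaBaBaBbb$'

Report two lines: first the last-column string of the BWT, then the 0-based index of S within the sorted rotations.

All 12 rotations (rotation i = S[i:]+S[:i]):
  rot[0] = abaaBaBaBbb$
  rot[1] = baaBaBaBbb$a
  rot[2] = aaBaBaBbb$ab
  rot[3] = aBaBaBbb$aba
  rot[4] = BaBaBbb$abaa
  rot[5] = aBaBbb$abaaB
  rot[6] = BaBbb$abaaBa
  rot[7] = aBbb$abaaBaB
  rot[8] = Bbb$abaaBaBa
  rot[9] = bb$abaaBaBaB
  rot[10] = b$abaaBaBaBb
  rot[11] = $abaaBaBaBbb
Sorted (with $ < everything):
  sorted[0] = $abaaBaBaBbb  (last char: 'b')
  sorted[1] = BaBaBbb$abaa  (last char: 'a')
  sorted[2] = BaBbb$abaaBa  (last char: 'a')
  sorted[3] = Bbb$abaaBaBa  (last char: 'a')
  sorted[4] = aBaBaBbb$aba  (last char: 'a')
  sorted[5] = aBaBbb$abaaB  (last char: 'B')
  sorted[6] = aBbb$abaaBaB  (last char: 'B')
  sorted[7] = aaBaBaBbb$ab  (last char: 'b')
  sorted[8] = abaaBaBaBbb$  (last char: '$')
  sorted[9] = b$abaaBaBaBb  (last char: 'b')
  sorted[10] = baaBaBaBbb$a  (last char: 'a')
  sorted[11] = bb$abaaBaBaB  (last char: 'B')
Last column: baaaaBBb$baB
Original string S is at sorted index 8

Answer: baaaaBBb$baB
8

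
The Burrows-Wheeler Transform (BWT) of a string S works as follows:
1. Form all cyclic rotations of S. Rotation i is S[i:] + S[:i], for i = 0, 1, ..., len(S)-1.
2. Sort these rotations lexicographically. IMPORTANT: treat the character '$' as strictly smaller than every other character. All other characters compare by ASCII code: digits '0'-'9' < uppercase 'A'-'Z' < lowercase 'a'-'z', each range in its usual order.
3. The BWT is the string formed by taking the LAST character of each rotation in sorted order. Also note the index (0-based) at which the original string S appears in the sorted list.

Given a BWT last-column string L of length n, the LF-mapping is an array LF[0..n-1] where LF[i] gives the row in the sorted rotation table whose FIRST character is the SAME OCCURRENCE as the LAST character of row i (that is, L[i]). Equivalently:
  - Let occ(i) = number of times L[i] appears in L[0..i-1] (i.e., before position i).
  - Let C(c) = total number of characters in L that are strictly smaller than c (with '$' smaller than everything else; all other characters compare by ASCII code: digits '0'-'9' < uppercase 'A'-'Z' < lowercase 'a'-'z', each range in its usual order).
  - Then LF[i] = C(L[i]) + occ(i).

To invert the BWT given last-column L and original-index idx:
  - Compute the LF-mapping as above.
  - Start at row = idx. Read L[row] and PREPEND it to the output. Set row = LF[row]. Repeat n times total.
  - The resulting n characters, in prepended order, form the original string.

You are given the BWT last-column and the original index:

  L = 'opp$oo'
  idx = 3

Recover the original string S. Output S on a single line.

LF mapping: 1 4 5 0 2 3
Walk LF starting at row 3, prepending L[row]:
  step 1: row=3, L[3]='$', prepend. Next row=LF[3]=0
  step 2: row=0, L[0]='o', prepend. Next row=LF[0]=1
  step 3: row=1, L[1]='p', prepend. Next row=LF[1]=4
  step 4: row=4, L[4]='o', prepend. Next row=LF[4]=2
  step 5: row=2, L[2]='p', prepend. Next row=LF[2]=5
  step 6: row=5, L[5]='o', prepend. Next row=LF[5]=3
Reversed output: opopo$

Answer: opopo$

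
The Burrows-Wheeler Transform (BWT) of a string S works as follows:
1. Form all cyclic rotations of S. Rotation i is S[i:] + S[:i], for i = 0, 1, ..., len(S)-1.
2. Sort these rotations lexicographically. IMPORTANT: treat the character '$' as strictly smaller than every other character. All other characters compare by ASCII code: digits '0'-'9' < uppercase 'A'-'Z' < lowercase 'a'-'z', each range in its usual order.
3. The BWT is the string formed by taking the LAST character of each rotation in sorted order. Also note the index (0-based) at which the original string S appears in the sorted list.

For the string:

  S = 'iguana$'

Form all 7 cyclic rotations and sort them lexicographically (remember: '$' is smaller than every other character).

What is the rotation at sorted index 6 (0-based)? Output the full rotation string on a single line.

All 7 rotations (rotation i = S[i:]+S[:i]):
  rot[0] = iguana$
  rot[1] = guana$i
  rot[2] = uana$ig
  rot[3] = ana$igu
  rot[4] = na$igua
  rot[5] = a$iguan
  rot[6] = $iguana
Sorted (with $ < everything):
  sorted[0] = $iguana
  sorted[1] = a$iguan
  sorted[2] = ana$igu
  sorted[3] = guana$i
  sorted[4] = iguana$
  sorted[5] = na$igua
  sorted[6] = uana$ig
sorted[6] = uana$ig

Answer: uana$ig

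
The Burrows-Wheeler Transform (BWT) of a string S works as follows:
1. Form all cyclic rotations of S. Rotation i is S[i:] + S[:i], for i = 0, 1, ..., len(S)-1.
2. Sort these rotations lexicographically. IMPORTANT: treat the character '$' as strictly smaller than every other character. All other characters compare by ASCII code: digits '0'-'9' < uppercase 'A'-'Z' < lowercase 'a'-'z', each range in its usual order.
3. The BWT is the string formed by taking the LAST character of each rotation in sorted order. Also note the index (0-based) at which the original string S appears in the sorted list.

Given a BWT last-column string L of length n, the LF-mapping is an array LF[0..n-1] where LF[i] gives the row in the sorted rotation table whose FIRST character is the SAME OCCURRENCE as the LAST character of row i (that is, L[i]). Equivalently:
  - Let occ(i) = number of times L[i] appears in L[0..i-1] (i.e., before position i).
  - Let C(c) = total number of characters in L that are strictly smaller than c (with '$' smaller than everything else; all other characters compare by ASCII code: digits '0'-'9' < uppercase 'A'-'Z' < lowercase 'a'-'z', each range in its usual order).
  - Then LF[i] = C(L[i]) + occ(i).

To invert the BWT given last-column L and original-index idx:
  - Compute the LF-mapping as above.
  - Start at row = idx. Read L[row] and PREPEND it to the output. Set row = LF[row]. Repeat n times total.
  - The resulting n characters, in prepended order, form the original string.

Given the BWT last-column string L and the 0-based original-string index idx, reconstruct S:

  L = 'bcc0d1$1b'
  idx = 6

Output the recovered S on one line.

LF mapping: 4 6 7 1 8 2 0 3 5
Walk LF starting at row 6, prepending L[row]:
  step 1: row=6, L[6]='$', prepend. Next row=LF[6]=0
  step 2: row=0, L[0]='b', prepend. Next row=LF[0]=4
  step 3: row=4, L[4]='d', prepend. Next row=LF[4]=8
  step 4: row=8, L[8]='b', prepend. Next row=LF[8]=5
  step 5: row=5, L[5]='1', prepend. Next row=LF[5]=2
  step 6: row=2, L[2]='c', prepend. Next row=LF[2]=7
  step 7: row=7, L[7]='1', prepend. Next row=LF[7]=3
  step 8: row=3, L[3]='0', prepend. Next row=LF[3]=1
  step 9: row=1, L[1]='c', prepend. Next row=LF[1]=6
Reversed output: c01c1bdb$

Answer: c01c1bdb$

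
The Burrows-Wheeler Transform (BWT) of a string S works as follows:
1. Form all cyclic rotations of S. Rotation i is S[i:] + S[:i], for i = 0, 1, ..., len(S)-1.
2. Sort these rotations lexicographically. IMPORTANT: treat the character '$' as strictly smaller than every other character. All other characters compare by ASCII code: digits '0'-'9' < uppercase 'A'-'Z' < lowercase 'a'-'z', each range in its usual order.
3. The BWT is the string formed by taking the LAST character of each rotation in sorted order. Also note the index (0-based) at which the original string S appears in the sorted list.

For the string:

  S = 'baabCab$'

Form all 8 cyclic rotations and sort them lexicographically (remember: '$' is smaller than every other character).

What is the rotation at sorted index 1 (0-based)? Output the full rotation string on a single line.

Answer: Cab$baab

Derivation:
All 8 rotations (rotation i = S[i:]+S[:i]):
  rot[0] = baabCab$
  rot[1] = aabCab$b
  rot[2] = abCab$ba
  rot[3] = bCab$baa
  rot[4] = Cab$baab
  rot[5] = ab$baabC
  rot[6] = b$baabCa
  rot[7] = $baabCab
Sorted (with $ < everything):
  sorted[0] = $baabCab
  sorted[1] = Cab$baab
  sorted[2] = aabCab$b
  sorted[3] = ab$baabC
  sorted[4] = abCab$ba
  sorted[5] = b$baabCa
  sorted[6] = bCab$baa
  sorted[7] = baabCab$
sorted[1] = Cab$baab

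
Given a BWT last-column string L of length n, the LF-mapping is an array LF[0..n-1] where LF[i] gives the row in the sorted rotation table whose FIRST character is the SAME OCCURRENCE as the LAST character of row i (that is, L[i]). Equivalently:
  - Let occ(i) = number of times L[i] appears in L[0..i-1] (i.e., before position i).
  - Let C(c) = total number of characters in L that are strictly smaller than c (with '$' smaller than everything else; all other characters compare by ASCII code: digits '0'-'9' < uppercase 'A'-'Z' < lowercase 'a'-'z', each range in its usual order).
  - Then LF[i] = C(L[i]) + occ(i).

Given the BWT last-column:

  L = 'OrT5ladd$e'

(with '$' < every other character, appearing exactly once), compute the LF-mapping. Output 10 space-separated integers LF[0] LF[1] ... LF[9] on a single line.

Answer: 2 9 3 1 8 4 5 6 0 7

Derivation:
Char counts: '$':1, '5':1, 'O':1, 'T':1, 'a':1, 'd':2, 'e':1, 'l':1, 'r':1
C (first-col start): C('$')=0, C('5')=1, C('O')=2, C('T')=3, C('a')=4, C('d')=5, C('e')=7, C('l')=8, C('r')=9
L[0]='O': occ=0, LF[0]=C('O')+0=2+0=2
L[1]='r': occ=0, LF[1]=C('r')+0=9+0=9
L[2]='T': occ=0, LF[2]=C('T')+0=3+0=3
L[3]='5': occ=0, LF[3]=C('5')+0=1+0=1
L[4]='l': occ=0, LF[4]=C('l')+0=8+0=8
L[5]='a': occ=0, LF[5]=C('a')+0=4+0=4
L[6]='d': occ=0, LF[6]=C('d')+0=5+0=5
L[7]='d': occ=1, LF[7]=C('d')+1=5+1=6
L[8]='$': occ=0, LF[8]=C('$')+0=0+0=0
L[9]='e': occ=0, LF[9]=C('e')+0=7+0=7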